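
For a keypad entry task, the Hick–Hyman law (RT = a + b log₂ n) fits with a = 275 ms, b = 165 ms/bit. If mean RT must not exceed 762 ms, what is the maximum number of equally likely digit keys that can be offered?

7

165·log₂ n ≤ 762 − 275 = 487, giving log₂ n ≤ 2.9515 and n ≤ 7.736. The largest whole number is 7.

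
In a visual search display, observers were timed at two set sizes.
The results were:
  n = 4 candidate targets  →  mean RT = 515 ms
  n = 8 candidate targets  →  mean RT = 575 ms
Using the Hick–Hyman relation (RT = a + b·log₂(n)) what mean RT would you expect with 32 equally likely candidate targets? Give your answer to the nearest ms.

Solve the two-equation system in a and b:
  b = (575 − 515) / (log₂ 8 − log₂ 4) = 60 / (3 − 2) = 60 ms/bit
  a = 515 − 60 × 2 = 395 ms
Then RT(32) = 395 + 60 × log₂ 32 = 395 + 60 × 5 ≈ 695.000 ms.

695 ms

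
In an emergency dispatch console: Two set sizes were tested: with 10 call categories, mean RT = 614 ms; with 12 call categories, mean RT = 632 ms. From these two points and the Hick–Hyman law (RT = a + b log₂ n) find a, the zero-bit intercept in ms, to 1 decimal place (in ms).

Slope: b = (632 − 614) / (log₂ 12 − log₂ 10) = 18/0.2630 = 68.432 ms/bit.
a = RT₁ − b·log₂ n₁ = 614 − 68.432 × 3.3219 = 386.673 ms.

386.7 ms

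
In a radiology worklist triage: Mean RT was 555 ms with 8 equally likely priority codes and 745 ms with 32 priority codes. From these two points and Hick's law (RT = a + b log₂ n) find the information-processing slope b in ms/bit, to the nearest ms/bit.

95 ms/bit

Slope: b = (745 − 555) / (log₂ 32 − log₂ 8) = 190/2.0000 = 95 ms/bit.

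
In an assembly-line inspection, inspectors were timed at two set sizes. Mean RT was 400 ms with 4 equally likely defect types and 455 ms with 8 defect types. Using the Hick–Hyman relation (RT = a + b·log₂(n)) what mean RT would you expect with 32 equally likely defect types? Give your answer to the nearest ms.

565 ms

With log₂ n on the abscissa the relation is linear; from the two conditions:
  b = (455 − 400) / (log₂ 8 − log₂ 4) = 55 / (3 − 2) = 55 ms/bit
  a = 400 − 55 × 2 = 290 ms
Then RT(32) = 290 + 55 × log₂ 32 = 290 + 55 × 5 ≈ 565.000 ms.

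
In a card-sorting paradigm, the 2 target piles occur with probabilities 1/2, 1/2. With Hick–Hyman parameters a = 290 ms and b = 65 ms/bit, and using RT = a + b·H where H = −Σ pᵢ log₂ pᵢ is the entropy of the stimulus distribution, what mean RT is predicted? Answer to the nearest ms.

355 ms

H = −Σ pᵢ log₂ pᵢ = 0.5·1 + 0.5·1 = 1.000 bits.
RT = 290 + 65 × 1.000 = 355.00 ms.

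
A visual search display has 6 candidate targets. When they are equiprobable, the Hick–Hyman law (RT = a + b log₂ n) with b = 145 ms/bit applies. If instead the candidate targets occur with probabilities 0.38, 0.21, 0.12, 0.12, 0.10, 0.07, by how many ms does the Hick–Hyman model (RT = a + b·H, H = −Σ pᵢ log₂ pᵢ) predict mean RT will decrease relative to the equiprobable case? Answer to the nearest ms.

The RT saving is b·ΔH. Equiprobable H₀ = log₂(6) = 2.5850 bits; with the given probabilities H = 2.3382 bits.
b·(H₀ − H) = 145 × (2.5850 − 2.3382) = 35.79 ms.

36 ms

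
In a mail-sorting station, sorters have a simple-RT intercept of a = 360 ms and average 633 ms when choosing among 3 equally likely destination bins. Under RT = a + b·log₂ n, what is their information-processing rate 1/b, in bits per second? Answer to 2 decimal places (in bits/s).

Choice component = 633 − 360 = 273 ms over log₂(3) = 1.5850 bits.
b = 273 / 1.5850 = 172.244 ms/bit, so 1/b = 5.806 bits/s.

5.81 bits/s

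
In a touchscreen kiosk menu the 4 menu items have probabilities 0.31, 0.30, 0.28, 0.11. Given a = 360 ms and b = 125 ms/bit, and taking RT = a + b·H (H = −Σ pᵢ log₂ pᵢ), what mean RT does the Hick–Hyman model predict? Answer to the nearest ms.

H = 0.31·log₂(1/0.31) + 0.30·log₂(1/0.30) + 0.28·log₂(1/0.28) + 0.11·log₂(1/0.11) = 1.9094 bits.
RT = 360 + 125 × 1.9094 = 598.67 ms.

599 ms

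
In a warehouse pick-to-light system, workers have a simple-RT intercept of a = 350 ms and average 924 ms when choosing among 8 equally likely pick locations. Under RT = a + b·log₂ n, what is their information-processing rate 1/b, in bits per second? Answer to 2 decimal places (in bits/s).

5.23 bits/s

Choice component = 924 − 350 = 574 ms over log₂(8) = 3 bits.
b = 574 / 3 = 191.333 ms/bit, so 1/b = 5.226 bits/s.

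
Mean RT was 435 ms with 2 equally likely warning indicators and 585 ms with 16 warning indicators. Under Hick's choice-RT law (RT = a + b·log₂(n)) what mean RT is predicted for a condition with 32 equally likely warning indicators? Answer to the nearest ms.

635 ms

With log₂ n on the abscissa the relation is linear; from the two conditions:
  b = (585 − 435) / (log₂ 16 − log₂ 2) = 150 / (4 − 1) = 50 ms/bit
  a = 435 − 50 × 1 = 385 ms
Then RT(32) = 385 + 50 × log₂ 32 = 385 + 50 × 5 ≈ 635.000 ms.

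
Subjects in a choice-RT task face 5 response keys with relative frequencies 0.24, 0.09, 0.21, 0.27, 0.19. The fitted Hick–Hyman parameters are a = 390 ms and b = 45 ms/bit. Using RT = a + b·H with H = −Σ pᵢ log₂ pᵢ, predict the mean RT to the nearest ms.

491 ms

Entropy contributions −pᵢ log₂ pᵢ: 0.4941, 0.3127, 0.4728, 0.5100, 0.4552; sum H = 2.2449 bits.
RT = a + bH = 390 + 45·2.2449 = 491.02 ms.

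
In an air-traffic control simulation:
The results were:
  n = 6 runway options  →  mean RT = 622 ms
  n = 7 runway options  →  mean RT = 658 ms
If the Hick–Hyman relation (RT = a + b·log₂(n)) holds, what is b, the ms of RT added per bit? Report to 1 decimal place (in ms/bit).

161.9 ms/bit

Slope: b = (658 − 622) / (log₂ 7 − log₂ 6) = 36/0.2224 = 161.876 ms/bit.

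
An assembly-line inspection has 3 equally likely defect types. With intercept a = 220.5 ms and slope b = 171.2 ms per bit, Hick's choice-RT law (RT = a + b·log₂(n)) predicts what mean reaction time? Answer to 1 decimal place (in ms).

491.8 ms

log₂(3) = 1.5850 bits, so RT = 220.5 + 171.2 × 1.5850 ≈ 491.846 ms.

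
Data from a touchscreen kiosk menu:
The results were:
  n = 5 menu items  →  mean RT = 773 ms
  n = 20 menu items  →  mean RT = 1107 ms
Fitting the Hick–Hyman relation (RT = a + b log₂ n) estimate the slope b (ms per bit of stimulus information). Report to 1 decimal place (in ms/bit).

167.0 ms/bit

Slope: b = (1107 − 773) / (log₂ 20 − log₂ 5) = 334/2.0000 = 167.000 ms/bit.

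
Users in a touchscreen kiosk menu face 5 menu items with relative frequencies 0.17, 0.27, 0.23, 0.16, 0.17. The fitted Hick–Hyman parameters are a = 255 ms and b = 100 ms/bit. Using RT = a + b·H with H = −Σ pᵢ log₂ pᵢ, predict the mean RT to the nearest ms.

Entropy contributions −pᵢ log₂ pᵢ: 0.4346, 0.5100, 0.4877, 0.4230, 0.4346; sum H = 2.2899 bits.
RT = a + bH = 255 + 100·2.2899 = 483.99 ms.

484 ms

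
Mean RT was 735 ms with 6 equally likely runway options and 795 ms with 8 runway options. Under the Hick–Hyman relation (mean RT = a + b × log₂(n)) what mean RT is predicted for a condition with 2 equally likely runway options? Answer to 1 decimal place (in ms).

Solve the two-equation system in a and b:
  b = (795 − 735) / (log₂ 8 − log₂ 6) = 60 / (3 − 2.5850) = 144.565 ms/bit
  a = 735 − 144.565 × 2.5850 = 361.304 ms
Then RT(2) = 361.304 + 144.565 × log₂ 2 = 361.304 + 144.565 × 1 ≈ 505.869 ms.

505.9 ms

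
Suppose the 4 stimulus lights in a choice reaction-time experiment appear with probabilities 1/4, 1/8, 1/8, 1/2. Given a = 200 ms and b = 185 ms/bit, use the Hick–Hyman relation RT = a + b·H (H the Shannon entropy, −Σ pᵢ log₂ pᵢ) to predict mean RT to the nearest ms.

H = −Σ pᵢ log₂ pᵢ = 0.25·2 + 0.125·3 + 0.125·3 + 0.5·1 = 1.750 bits.
RT = 200 + 185 × 1.750 = 523.75 ms.

524 ms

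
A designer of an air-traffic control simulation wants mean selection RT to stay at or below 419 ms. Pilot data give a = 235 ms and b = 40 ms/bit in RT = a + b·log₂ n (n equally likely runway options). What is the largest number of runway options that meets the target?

Set 235 + 40·log₂ n ≤ 419 → log₂ n ≤ (419 − 235)/40 = 4.6000.
So n ≤ 2^4.6000 = 24.251; the largest integer n is 24.

24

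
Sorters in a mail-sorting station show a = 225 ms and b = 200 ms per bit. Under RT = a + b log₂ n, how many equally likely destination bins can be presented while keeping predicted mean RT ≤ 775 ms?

6

Set 225 + 200·log₂ n ≤ 775 → log₂ n ≤ (775 − 225)/200 = 2.7500.
So n ≤ 2^2.7500 = 6.727; the largest integer n is 6.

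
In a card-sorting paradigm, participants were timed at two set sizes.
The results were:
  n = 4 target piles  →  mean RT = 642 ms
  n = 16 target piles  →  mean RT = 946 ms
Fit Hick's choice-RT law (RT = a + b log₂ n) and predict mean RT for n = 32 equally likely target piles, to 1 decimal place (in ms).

1098.0 ms

With log₂ n on the abscissa the relation is linear; from the two conditions:
  b = (946 − 642) / (log₂ 16 − log₂ 4) = 304 / (4 − 2) = 152.000 ms/bit
  a = 642 − 152.000 × 2 = 338.000 ms
Then RT(32) = 338.000 + 152.000 × log₂ 32 = 338.000 + 152.000 × 5 ≈ 1098.000 ms.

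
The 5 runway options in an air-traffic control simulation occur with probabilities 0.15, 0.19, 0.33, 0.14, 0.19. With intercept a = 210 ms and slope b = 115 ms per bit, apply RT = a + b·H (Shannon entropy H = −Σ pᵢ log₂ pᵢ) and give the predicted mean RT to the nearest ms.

Entropy contributions −pᵢ log₂ pᵢ: 0.4105, 0.4552, 0.5278, 0.3971, 0.4552; sum H = 2.2459 bits.
RT = a + bH = 210 + 115·2.2459 = 468.28 ms.

468 ms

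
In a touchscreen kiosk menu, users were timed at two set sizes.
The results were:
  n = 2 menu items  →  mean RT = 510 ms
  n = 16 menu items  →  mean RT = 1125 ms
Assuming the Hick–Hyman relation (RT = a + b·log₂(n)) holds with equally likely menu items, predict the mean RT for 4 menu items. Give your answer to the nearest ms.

RT is linear in log₂ n, so two points fix the line:
  b = (1125 − 510) / (log₂ 16 − log₂ 2) = 615 / (4 − 1) = 205 ms/bit
  a = 510 − 205 × 1 = 305 ms
Then RT(4) = 305 + 205 × log₂ 4 = 305 + 205 × 2 ≈ 715.000 ms.

715 ms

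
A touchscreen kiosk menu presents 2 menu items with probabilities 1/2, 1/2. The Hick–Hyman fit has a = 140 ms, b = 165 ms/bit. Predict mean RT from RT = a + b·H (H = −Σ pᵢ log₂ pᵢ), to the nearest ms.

H = −Σ pᵢ log₂ pᵢ = 0.5·1 + 0.5·1 = 1.000 bits.
RT = 140 + 165 × 1.000 = 305.00 ms.

305 ms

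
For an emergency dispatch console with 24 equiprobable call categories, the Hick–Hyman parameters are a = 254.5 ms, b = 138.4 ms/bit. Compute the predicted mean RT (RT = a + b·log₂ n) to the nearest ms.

889 ms

log₂(24) = 4.5850 bits, so RT = 254.5 + 138.4 × 4.5850 ≈ 889.059 ms.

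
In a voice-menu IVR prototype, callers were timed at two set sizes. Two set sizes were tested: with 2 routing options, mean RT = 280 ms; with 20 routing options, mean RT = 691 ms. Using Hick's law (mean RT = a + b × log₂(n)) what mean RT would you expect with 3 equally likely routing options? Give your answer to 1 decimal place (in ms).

352.4 ms

RT is linear in log₂ n, so two points fix the line:
  b = (691 − 280) / (log₂ 20 − log₂ 2) = 411 / (4.3219 − 1) = 123.723 ms/bit
  a = 280 − 123.723 × 1 = 156.277 ms
Then RT(3) = 156.277 + 123.723 × log₂ 3 = 156.277 + 123.723 × 1.5850 ≈ 352.374 ms.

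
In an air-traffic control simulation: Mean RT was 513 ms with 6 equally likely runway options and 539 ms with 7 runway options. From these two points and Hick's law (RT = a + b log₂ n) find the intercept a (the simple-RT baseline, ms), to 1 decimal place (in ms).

210.8 ms

b = (RT₂ − RT₁)/(log₂ n₂ − log₂ n₁) = (539 − 513)/(2.8074 − 2.5850) = 116.910 ms/bit.
Intercept: a = 513 − 116.910·log₂(6) = 210.791 ms.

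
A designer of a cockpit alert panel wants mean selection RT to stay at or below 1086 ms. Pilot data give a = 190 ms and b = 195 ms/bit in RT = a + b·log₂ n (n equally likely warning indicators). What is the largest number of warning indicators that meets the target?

24

Information budget: (1086 − 190)/195 = 4.5949 bits, so n ≤ 2^4.5949 = 24.165 → at most 24.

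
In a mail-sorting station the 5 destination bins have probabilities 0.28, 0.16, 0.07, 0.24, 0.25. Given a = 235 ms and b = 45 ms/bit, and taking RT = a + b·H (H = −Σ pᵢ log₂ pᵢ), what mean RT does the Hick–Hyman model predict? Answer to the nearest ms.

334 ms

Entropy contributions −pᵢ log₂ pᵢ: 0.5142, 0.4230, 0.2686, 0.4941, 0.5000; sum H = 2.1999 bits.
RT = a + bH = 235 + 45·2.1999 = 334.00 ms.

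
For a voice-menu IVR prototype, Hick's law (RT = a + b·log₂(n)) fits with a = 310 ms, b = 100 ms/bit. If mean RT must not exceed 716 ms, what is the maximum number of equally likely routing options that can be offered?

100·log₂ n ≤ 716 − 310 = 406, giving log₂ n ≤ 4.0600 and n ≤ 16.679. The largest whole number is 16.

16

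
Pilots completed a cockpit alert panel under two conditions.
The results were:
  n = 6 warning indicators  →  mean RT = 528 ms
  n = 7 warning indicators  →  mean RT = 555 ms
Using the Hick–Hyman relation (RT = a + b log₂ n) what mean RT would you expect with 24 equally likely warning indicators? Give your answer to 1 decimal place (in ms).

770.8 ms

Solve the two-equation system in a and b:
  b = (555 − 528) / (log₂ 7 − log₂ 6) = 27 / (2.8074 − 2.5850) = 121.407 ms/bit
  a = 528 − 121.407 × 2.5850 = 214.167 ms
Then RT(24) = 214.167 + 121.407 × log₂ 24 = 214.167 + 121.407 × 4.5850 ≈ 770.814 ms.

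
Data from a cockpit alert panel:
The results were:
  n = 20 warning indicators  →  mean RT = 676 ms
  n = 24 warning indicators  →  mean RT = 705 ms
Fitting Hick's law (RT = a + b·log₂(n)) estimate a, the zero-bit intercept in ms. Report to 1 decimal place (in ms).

The slope on a log₂ axis is (705 − 676) / (4.5850 − 4.3219) = 110.252 ms/bit.
Intercept: a = 676 − 110.252·log₂(20) = 199.500 ms.

199.5 ms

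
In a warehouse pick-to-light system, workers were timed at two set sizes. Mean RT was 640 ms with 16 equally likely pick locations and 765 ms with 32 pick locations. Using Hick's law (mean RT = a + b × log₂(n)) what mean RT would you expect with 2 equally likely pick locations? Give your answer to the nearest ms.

Fit slope and intercept:
  b = (765 − 640) / (log₂ 32 − log₂ 16) = 125 / (5 − 4) = 125 ms/bit
  a = 640 − 125 × 4 = 140 ms
Then RT(2) = 140 + 125 × log₂ 2 = 140 + 125 × 1 ≈ 265.000 ms.

265 ms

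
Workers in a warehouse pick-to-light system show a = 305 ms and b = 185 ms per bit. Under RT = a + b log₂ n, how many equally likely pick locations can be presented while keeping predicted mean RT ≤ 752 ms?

Information budget: (752 − 305)/185 = 2.4162 bits, so n ≤ 2^2.4162 = 5.338 → at most 5.

5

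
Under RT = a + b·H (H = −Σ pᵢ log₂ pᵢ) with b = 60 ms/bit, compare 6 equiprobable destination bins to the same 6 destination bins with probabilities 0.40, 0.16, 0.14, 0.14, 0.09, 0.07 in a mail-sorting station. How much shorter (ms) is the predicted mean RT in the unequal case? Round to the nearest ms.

Equiprobable entropy H₀ = log₂ 6 = 2.5850 bits.
Skewed entropy H = −Σ pᵢ log₂ pᵢ = 2.3272 bits.
ΔRT = b·(H₀ − H) = 60 × 0.2577 = 15.46 ms.

15 ms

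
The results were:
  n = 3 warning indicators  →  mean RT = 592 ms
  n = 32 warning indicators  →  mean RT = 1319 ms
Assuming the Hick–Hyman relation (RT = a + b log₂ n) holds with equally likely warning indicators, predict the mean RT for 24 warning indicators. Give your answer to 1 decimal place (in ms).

1230.6 ms

Fit slope and intercept:
  b = (1319 − 592) / (log₂ 32 − log₂ 3) = 727 / (5 − 1.5850) = 212.882 ms/bit
  a = 592 − 212.882 × 1.5850 = 254.590 ms
Then RT(24) = 254.590 + 212.882 × log₂ 24 = 254.590 + 212.882 × 4.5850 ≈ 1230.646 ms.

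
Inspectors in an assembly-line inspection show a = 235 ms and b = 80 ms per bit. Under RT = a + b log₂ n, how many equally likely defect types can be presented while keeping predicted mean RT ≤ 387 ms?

3

80·log₂ n ≤ 387 − 235 = 152, giving log₂ n ≤ 1.9000 and n ≤ 3.732. The largest whole number is 3.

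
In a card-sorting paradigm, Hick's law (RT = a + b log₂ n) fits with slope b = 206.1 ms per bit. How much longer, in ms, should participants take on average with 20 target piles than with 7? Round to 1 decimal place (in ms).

312.2 ms

The intercept a cancels: ΔRT = b·(log₂ n₂ − log₂ n₁) = b·log₂(n₂/n₁).
log₂(20) − log₂(7) = 4.3219 − 2.8074 = 1.5146.
ΔRT = 206.1 × 1.5146 = 312.154 ms.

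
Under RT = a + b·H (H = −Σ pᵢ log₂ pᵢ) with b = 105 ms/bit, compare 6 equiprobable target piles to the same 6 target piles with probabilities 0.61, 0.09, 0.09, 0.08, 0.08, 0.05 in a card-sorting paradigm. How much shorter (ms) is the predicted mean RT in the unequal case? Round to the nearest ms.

76 ms

Equiprobable entropy H₀ = log₂ 6 = 2.5850 bits.
Skewed entropy H = −Σ pᵢ log₂ pᵢ = 1.8594 bits.
ΔRT = b·(H₀ − H) = 105 × 0.7255 = 76.18 ms.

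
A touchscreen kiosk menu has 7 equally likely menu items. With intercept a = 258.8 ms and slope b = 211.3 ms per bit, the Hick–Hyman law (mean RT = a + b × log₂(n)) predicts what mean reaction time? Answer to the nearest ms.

log₂(7) = 2.8074 bits, so RT = 258.8 + 211.3 × 2.8074 ≈ 851.994 ms.

852 ms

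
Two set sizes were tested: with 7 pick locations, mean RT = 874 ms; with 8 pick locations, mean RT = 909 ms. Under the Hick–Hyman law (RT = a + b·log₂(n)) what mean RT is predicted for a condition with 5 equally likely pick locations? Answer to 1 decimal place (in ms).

With log₂ n on the abscissa the relation is linear; from the two conditions:
  b = (909 − 874) / (log₂ 8 − log₂ 7) = 35 / (3 − 2.8074) = 181.681 ms/bit
  a = 874 − 181.681 × 2.8074 = 363.956 ms
Then RT(5) = 363.956 + 181.681 × log₂ 5 = 363.956 + 181.681 × 2.3219 ≈ 785.807 ms.

785.8 ms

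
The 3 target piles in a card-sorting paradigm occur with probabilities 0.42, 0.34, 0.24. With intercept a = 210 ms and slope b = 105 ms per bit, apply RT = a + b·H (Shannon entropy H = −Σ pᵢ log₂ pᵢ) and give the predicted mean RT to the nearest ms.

373 ms

H = 0.42·log₂(1/0.42) + 0.34·log₂(1/0.34) + 0.24·log₂(1/0.24) = 1.5490 bits.
RT = 210 + 105 × 1.5490 = 372.64 ms.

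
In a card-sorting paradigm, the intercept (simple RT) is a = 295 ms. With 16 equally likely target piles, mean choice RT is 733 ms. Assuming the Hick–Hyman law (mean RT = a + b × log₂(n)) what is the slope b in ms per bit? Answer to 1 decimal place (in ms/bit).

16 alternatives carry log₂ 16 = 4 bits; the choice cost is 733 − 295 = 438 ms, so b = 438/4 = 109.500 ms/bit.

109.5 ms/bit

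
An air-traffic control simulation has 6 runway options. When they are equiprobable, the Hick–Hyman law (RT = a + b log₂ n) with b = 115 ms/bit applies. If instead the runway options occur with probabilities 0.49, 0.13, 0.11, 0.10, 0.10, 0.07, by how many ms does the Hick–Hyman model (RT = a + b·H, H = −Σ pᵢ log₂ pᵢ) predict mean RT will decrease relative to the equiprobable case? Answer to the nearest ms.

48 ms

Equiprobable entropy H₀ = log₂ 6 = 2.5850 bits.
Skewed entropy H = −Σ pᵢ log₂ pᵢ = 2.1702 bits.
ΔRT = b·(H₀ − H) = 115 × 0.4148 = 47.70 ms.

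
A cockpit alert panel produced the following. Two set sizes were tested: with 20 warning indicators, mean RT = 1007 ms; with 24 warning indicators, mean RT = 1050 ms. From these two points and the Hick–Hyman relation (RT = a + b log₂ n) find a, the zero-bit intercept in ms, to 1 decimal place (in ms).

300.5 ms

Slope: b = (1050 − 1007) / (log₂ 24 − log₂ 20) = 43/0.2630 = 163.477 ms/bit.
a = RT₁ − b·log₂ n₁ = 1007 − 163.477 × 4.3219 = 300.465 ms.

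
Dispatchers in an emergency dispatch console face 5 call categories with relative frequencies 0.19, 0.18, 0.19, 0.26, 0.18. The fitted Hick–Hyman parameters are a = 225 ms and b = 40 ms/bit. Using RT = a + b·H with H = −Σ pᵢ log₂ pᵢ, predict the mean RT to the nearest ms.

Entropy contributions −pᵢ log₂ pᵢ: 0.4552, 0.4453, 0.4552, 0.5053, 0.4453; sum H = 2.3064 bits.
RT = a + bH = 225 + 40·2.3064 = 317.25 ms.

317 ms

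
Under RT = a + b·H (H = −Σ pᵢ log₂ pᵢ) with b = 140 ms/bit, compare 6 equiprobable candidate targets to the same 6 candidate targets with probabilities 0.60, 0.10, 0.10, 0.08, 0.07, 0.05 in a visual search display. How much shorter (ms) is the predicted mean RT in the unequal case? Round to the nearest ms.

98 ms

The RT saving is b·ΔH. Equiprobable H₀ = log₂(6) = 2.5850 bits; with the given probabilities H = 1.8827 bits.
b·(H₀ − H) = 140 × (2.5850 − 1.8827) = 98.31 ms.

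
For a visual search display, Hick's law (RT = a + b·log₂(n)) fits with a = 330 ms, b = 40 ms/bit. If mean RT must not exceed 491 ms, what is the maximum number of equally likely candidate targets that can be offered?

16

40·log₂ n ≤ 491 − 330 = 161, giving log₂ n ≤ 4.0250 and n ≤ 16.280. The largest whole number is 16.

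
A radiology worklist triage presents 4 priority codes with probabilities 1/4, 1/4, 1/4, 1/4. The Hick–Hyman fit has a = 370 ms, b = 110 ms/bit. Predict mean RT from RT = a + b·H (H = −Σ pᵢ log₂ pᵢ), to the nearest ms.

H = −Σ pᵢ log₂ pᵢ = 0.25·2 + 0.25·2 + 0.25·2 + 0.25·2 = 2.000 bits.
RT = 370 + 110 × 2.000 = 590.00 ms.

590 ms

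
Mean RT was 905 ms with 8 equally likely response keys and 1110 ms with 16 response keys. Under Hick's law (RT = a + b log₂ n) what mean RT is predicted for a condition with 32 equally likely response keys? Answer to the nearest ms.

RT is linear in log₂ n, so two points fix the line:
  b = (1110 − 905) / (log₂ 16 − log₂ 8) = 205 / (4 − 3) = 205 ms/bit
  a = 905 − 205 × 3 = 290 ms
Then RT(32) = 290 + 205 × log₂ 32 = 290 + 205 × 5 ≈ 1315.000 ms.

1315 ms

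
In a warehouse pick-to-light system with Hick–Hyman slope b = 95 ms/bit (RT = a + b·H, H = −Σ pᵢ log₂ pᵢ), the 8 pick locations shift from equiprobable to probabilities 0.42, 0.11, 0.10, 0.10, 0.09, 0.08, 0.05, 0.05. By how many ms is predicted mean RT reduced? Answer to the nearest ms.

40 ms

The RT saving is b·ΔH. Equiprobable H₀ = log₂(8) = 3.0000 bits; with the given probabilities H = 2.5767 bits.
b·(H₀ − H) = 95 × (3.0000 − 2.5767) = 40.22 ms.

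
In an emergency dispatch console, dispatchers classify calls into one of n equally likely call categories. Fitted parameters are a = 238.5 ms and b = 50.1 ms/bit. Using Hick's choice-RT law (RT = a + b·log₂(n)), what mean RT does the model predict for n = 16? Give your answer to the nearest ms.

log₂(16) = 4 bits, so RT = 238.5 + 50.1 × 4 ≈ 438.900 ms.

439 ms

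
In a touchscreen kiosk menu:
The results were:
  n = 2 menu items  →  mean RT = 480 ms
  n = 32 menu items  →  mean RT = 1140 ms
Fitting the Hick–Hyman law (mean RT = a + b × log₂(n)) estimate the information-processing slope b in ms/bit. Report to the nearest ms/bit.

165 ms/bit

b = (RT₂ − RT₁)/(log₂ n₂ − log₂ n₁) = (1140 − 480)/(5 − 1) = 165 ms/bit.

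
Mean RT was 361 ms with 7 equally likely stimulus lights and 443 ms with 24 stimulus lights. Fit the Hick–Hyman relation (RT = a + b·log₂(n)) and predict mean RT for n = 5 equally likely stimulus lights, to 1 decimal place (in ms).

338.6 ms

Fit slope and intercept:
  b = (443 − 361) / (log₂ 24 − log₂ 7) = 82 / (4.5850 − 2.8074) = 46.129 ms/bit
  a = 361 − 46.129 × 2.8074 = 231.498 ms
Then RT(5) = 231.498 + 46.129 × log₂ 5 = 231.498 + 46.129 × 2.3219 ≈ 338.608 ms.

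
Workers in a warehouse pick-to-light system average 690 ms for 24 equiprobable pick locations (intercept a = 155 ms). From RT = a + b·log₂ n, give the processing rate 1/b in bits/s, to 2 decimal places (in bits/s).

8.57 bits/s

b = (690 − 155)/log₂ 24 = 535/4.5850 = 116.686 ms per bit = 0.11669 s/bit; the reciprocal is 8.570 bits/s.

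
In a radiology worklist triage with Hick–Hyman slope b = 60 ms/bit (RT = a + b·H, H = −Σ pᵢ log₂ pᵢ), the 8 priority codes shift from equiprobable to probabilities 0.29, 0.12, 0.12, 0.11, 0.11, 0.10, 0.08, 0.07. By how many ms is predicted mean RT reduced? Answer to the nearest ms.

9 ms

The RT saving is b·ΔH. Equiprobable H₀ = log₂(8) = 3.0000 bits; with the given probabilities H = 2.8449 bits.
b·(H₀ − H) = 60 × (3.0000 − 2.8449) = 9.31 ms.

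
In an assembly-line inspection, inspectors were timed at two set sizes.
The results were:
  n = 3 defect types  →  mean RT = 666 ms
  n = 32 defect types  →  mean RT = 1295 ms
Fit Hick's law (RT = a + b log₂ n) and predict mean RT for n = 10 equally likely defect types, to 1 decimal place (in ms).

RT is linear in log₂ n, so two points fix the line:
  b = (1295 − 666) / (log₂ 32 − log₂ 3) = 629 / (5 − 1.5850) = 184.185 ms/bit
  a = 666 − 184.185 × 1.5850 = 374.073 ms
Then RT(10) = 374.073 + 184.185 × log₂ 10 = 374.073 + 184.185 × 3.3219 ≈ 985.924 ms.

985.9 ms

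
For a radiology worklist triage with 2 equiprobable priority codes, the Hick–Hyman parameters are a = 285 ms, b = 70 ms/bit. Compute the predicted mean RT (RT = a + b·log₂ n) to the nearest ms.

log₂(2) = 1 bits, so RT = 285 + 70 × 1 ≈ 355.000 ms.

355 ms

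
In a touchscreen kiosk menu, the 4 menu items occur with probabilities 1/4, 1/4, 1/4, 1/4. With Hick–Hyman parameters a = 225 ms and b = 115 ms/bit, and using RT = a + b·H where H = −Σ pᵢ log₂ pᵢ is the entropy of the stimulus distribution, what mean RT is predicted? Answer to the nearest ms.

Each term −pᵢ log₂ pᵢ: 0.25·2 + 0.25·2 + 0.25·2 + 0.25·2; summed, H = 2.000 bits.
Mean RT = a + bH = 225 + 115·2.000 = 455.00 ms.

455 ms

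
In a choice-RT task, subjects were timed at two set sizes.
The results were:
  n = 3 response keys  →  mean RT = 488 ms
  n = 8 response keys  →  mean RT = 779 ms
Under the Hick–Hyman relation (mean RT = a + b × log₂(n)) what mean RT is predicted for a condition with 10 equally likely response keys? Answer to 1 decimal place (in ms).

845.2 ms

With log₂ n on the abscissa the relation is linear; from the two conditions:
  b = (779 − 488) / (log₂ 8 − log₂ 3) = 291 / (3 − 1.5850) = 205.648 ms/bit
  a = 488 − 205.648 × 1.5850 = 162.055 ms
Then RT(10) = 162.055 + 205.648 × log₂ 10 = 162.055 + 205.648 × 3.3219 ≈ 845.204 ms.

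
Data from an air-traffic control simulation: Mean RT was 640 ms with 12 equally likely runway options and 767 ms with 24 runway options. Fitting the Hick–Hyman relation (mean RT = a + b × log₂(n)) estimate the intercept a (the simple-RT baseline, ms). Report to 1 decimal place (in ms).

b = (RT₂ − RT₁)/(log₂ n₂ − log₂ n₁) = (767 − 640)/(4.5850 − 3.5850) = 127.000 ms/bit.
a = RT₁ − b·log₂ n₁ = 640 − 127.000 × 3.5850 = 184.710 ms.

184.7 ms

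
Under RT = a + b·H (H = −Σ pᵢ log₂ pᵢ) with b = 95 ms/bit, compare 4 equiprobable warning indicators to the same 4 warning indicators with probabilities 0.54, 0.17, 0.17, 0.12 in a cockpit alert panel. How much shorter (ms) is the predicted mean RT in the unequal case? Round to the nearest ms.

Equiprobable entropy H₀ = log₂ 4 = 2.0000 bits.
Skewed entropy H = −Σ pᵢ log₂ pᵢ = 1.7163 bits.
ΔRT = b·(H₀ − H) = 95 × 0.2837 = 26.95 ms.

27 ms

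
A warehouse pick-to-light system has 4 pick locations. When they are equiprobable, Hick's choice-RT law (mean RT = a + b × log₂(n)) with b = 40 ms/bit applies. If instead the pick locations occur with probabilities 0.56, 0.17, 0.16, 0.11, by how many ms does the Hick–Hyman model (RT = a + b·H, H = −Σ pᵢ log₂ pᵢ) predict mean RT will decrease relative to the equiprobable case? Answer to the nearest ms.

Equiprobable entropy H₀ = log₂ 4 = 2.0000 bits.
Skewed entropy H = −Σ pᵢ log₂ pᵢ = 1.6763 bits.
ΔRT = b·(H₀ − H) = 40 × 0.3237 = 12.95 ms.

13 ms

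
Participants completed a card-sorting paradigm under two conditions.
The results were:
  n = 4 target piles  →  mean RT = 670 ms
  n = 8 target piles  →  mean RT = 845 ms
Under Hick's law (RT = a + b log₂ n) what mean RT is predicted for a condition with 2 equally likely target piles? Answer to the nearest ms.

Solve the two-equation system in a and b:
  b = (845 − 670) / (log₂ 8 − log₂ 4) = 175 / (3 − 2) = 175 ms/bit
  a = 670 − 175 × 2 = 320 ms
Then RT(2) = 320 + 175 × log₂ 2 = 320 + 175 × 1 ≈ 495.000 ms.

495 ms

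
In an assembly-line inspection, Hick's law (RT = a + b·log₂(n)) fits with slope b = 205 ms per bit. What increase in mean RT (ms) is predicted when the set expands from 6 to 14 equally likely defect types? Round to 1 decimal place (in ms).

ΔRT = (a + b log₂ n₂) − (a + b log₂ n₁) = b·(log₂ n₂ − log₂ n₁).
log₂(14) − log₂(6) = 3.8074 − 2.5850 = 1.2224.
ΔRT = 205 × 1.2224 = 250.590 ms.

250.6 ms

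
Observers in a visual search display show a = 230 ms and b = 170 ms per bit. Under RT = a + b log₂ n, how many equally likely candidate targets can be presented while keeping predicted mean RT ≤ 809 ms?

10

Set 230 + 170·log₂ n ≤ 809 → log₂ n ≤ (809 − 230)/170 = 3.4059.
So n ≤ 2^3.4059 = 10.599; the largest integer n is 10.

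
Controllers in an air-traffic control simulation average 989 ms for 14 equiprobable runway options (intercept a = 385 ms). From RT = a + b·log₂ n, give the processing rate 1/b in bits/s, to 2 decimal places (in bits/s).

b = (989 − 385)/log₂ 14 = 604/3.8074 = 158.640 ms per bit = 0.15864 s/bit; the reciprocal is 6.304 bits/s.

6.30 bits/s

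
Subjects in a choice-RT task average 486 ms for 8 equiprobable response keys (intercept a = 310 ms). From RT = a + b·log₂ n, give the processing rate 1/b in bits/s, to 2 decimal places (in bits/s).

17.05 bits/s

Choice component = 486 − 310 = 176 ms over log₂(8) = 3 bits.
b = 176 / 3 = 58.667 ms/bit, so 1/b = 17.045 bits/s.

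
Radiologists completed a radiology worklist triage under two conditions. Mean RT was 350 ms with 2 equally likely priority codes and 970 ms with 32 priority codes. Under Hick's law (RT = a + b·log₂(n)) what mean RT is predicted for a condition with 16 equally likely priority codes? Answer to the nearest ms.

815 ms

Solve the two-equation system in a and b:
  b = (970 − 350) / (log₂ 32 − log₂ 2) = 620 / (5 − 1) = 155 ms/bit
  a = 350 − 155 × 1 = 195 ms
Then RT(16) = 195 + 155 × log₂ 16 = 195 + 155 × 4 ≈ 815.000 ms.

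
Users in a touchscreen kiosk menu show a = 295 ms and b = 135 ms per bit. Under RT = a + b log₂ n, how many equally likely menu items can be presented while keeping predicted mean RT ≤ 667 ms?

6

Set 295 + 135·log₂ n ≤ 667 → log₂ n ≤ (667 − 295)/135 = 2.7556.
So n ≤ 2^2.7556 = 6.753; the largest integer n is 6.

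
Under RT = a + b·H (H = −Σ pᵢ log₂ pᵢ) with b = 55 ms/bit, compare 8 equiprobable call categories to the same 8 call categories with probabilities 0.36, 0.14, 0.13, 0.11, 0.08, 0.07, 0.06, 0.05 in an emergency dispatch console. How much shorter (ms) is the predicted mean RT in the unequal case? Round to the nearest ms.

18 ms

The RT saving is b·ΔH. Equiprobable H₀ = log₂(8) = 3.0000 bits; with the given probabilities H = 2.6803 bits.
b·(H₀ − H) = 55 × (3.0000 − 2.6803) = 17.58 ms.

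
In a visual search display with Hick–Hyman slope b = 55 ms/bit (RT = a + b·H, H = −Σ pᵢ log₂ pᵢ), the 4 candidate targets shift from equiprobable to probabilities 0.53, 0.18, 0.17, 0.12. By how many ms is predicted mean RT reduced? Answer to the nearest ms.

15 ms

Equiprobable entropy H₀ = log₂ 4 = 2.0000 bits.
Skewed entropy H = −Σ pᵢ log₂ pᵢ = 1.7324 bits.
ΔRT = b·(H₀ − H) = 55 × 0.2676 = 14.72 ms.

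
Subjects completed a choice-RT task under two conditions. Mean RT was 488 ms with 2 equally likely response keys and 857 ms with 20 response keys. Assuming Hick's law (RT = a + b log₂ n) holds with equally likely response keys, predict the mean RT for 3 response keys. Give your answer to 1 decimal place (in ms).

With log₂ n on the abscissa the relation is linear; from the two conditions:
  b = (857 − 488) / (log₂ 20 − log₂ 2) = 369 / (4.3219 − 1) = 111.080 ms/bit
  a = 488 − 111.080 × 1 = 376.920 ms
Then RT(3) = 376.920 + 111.080 × log₂ 3 = 376.920 + 111.080 × 1.5850 ≈ 552.978 ms.

553.0 ms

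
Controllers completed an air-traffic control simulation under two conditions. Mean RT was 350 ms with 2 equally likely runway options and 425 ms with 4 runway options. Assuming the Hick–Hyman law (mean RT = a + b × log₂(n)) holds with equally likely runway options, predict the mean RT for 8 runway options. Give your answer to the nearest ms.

500 ms

Fit slope and intercept:
  b = (425 − 350) / (log₂ 4 − log₂ 2) = 75 / (2 − 1) = 75 ms/bit
  a = 350 − 75 × 1 = 275 ms
Then RT(8) = 275 + 75 × log₂ 8 = 275 + 75 × 3 ≈ 500.000 ms.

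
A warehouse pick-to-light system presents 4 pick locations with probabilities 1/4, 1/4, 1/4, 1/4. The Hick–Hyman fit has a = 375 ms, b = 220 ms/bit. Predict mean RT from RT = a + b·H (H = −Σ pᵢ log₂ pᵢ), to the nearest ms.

815 ms

Each term −pᵢ log₂ pᵢ: 0.25·2 + 0.25·2 + 0.25·2 + 0.25·2; summed, H = 2.000 bits.
Mean RT = a + bH = 375 + 220·2.000 = 815.00 ms.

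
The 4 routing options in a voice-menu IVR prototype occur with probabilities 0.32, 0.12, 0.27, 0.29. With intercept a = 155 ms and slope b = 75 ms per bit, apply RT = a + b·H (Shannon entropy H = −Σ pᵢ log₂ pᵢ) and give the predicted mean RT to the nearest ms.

Entropy contributions −pᵢ log₂ pᵢ: 0.5260, 0.3671, 0.5100, 0.5179; sum H = 1.9210 bits.
RT = a + bH = 155 + 75·1.9210 = 299.08 ms.

299 ms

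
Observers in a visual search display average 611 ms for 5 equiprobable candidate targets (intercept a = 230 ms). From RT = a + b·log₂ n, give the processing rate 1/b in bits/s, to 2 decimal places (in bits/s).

6.09 bits/s

b = (611 − 230)/log₂ 5 = 381/2.3219 = 164.088 ms per bit = 0.16409 s/bit; the reciprocal is 6.094 bits/s.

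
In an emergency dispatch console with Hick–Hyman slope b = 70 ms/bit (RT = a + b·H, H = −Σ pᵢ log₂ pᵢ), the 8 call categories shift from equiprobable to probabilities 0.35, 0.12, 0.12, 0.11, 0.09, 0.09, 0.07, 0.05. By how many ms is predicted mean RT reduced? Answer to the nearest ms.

Equiprobable entropy H₀ = log₂ 8 = 3.0000 bits.
Skewed entropy H = −Σ pᵢ log₂ pᵢ = 2.7245 bits.
ΔRT = b·(H₀ − H) = 70 × 0.2755 = 19.29 ms.

19 ms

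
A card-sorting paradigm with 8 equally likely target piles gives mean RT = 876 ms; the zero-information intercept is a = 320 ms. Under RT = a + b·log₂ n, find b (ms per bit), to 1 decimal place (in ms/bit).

185.3 ms/bit

log₂(8) = 3 bits.
b = (RT − a)/log₂ n = (876 − 320) / 3 = 185.333 ms/bit.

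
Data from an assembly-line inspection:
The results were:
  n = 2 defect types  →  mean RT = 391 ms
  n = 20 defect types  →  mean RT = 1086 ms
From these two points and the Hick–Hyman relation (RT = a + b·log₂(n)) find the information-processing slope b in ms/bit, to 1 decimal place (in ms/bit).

209.2 ms/bit

The slope on a log₂ axis is (1086 − 391) / (4.3219 − 1) = 209.216 ms/bit.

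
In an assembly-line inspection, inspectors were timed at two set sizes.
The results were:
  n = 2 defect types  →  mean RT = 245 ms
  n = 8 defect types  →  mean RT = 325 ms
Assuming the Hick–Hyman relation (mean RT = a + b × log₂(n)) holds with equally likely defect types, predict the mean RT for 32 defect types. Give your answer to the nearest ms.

405 ms

RT is linear in log₂ n, so two points fix the line:
  b = (325 − 245) / (log₂ 8 − log₂ 2) = 80 / (3 − 1) = 40 ms/bit
  a = 245 − 40 × 1 = 205 ms
Then RT(32) = 205 + 40 × log₂ 32 = 205 + 40 × 5 ≈ 405.000 ms.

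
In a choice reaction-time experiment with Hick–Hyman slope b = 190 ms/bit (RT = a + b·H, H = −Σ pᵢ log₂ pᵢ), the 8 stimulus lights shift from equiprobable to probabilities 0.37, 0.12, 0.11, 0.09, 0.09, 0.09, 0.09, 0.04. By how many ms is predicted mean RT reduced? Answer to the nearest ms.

Equiprobable entropy H₀ = log₂ 8 = 3.0000 bits.
Skewed entropy H = −Σ pᵢ log₂ pᵢ = 2.6845 bits.
ΔRT = b·(H₀ − H) = 190 × 0.3155 = 59.95 ms.

60 ms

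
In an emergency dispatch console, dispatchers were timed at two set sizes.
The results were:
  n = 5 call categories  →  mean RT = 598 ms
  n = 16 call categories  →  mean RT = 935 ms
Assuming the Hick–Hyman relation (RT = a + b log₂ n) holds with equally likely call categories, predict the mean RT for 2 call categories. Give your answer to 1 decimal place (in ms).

332.5 ms

Solve the two-equation system in a and b:
  b = (935 − 598) / (log₂ 16 − log₂ 5) = 337 / (4 − 2.3219) = 200.826 ms/bit
  a = 598 − 200.826 × 2.3219 = 131.697 ms
Then RT(2) = 131.697 + 200.826 × log₂ 2 = 131.697 + 200.826 × 1 ≈ 332.523 ms.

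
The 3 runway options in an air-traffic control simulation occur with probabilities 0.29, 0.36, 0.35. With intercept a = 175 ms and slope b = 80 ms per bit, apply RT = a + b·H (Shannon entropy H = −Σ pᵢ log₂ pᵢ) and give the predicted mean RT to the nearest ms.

301 ms

Entropy contributions −pᵢ log₂ pᵢ: 0.5179, 0.5306, 0.5301; sum H = 1.5786 bits.
RT = a + bH = 175 + 80·1.5786 = 301.29 ms.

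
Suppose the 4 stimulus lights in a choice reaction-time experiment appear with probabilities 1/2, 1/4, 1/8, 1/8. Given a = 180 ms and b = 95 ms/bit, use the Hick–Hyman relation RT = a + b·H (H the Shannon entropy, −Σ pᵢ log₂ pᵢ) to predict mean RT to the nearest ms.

346 ms

Each term −pᵢ log₂ pᵢ: 0.5·1 + 0.25·2 + 0.125·3 + 0.125·3; summed, H = 1.750 bits.
Mean RT = a + bH = 180 + 95·1.750 = 346.25 ms.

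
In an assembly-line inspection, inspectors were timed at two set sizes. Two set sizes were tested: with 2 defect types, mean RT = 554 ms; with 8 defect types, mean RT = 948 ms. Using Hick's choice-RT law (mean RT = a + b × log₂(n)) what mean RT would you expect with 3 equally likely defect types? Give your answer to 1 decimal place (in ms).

Solve the two-equation system in a and b:
  b = (948 − 554) / (log₂ 8 − log₂ 2) = 394 / (3 − 1) = 197.000 ms/bit
  a = 554 − 197.000 × 1 = 357.000 ms
Then RT(3) = 357.000 + 197.000 × log₂ 3 = 357.000 + 197.000 × 1.5850 ≈ 669.238 ms.

669.2 ms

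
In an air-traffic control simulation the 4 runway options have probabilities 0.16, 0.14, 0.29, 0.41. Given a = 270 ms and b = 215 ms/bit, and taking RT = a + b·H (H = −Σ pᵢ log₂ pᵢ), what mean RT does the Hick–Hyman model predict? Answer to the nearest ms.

671 ms

H = 0.16·log₂(1/0.16) + 0.14·log₂(1/0.14) + 0.29·log₂(1/0.29) + 0.41·log₂(1/0.41) = 1.8654 bits.
RT = 270 + 215 × 1.8654 = 671.06 ms.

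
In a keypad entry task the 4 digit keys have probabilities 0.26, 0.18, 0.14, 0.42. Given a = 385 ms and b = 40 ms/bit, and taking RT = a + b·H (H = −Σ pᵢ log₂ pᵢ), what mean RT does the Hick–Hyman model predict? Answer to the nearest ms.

460 ms

H = 0.26·log₂(1/0.26) + 0.18·log₂(1/0.18) + 0.14·log₂(1/0.14) + 0.42·log₂(1/0.42) = 1.8734 bits.
RT = 385 + 40 × 1.8734 = 459.93 ms.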